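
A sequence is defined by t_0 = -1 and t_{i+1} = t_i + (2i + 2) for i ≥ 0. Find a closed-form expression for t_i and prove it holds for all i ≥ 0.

Claim: t_i = i^2 + i − 1.

Base case: t_0 = -1, and 0^2 + 0 − 1 = -1.
Assume t_m = m^2 + m − 1.
Then t_{m+1} = t_m + (2m + 2) = (m^2 + m − 1) + (2m + 2) = m^2 + 3m + 1,
and (m+1)^2 + (m+1) − 1 = m^2 + 3m + 1.
By induction, t_i = i^2 + i − 1 for all i ≥ 0.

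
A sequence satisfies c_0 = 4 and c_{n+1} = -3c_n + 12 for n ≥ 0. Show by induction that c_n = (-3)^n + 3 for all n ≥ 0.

Base case: c_0 = 4, and (-3)^0 + 3 = 1 + 3 = 4.
Assume c_r = (-3)^r + 3 for some r ≥ 0.
Then c_{r+1} = -3c_r + 12 = -3·((-3)^r + 3) + 12 = -3·(-3)^r − 9 + 12 = (-3)^{r+1} + 3.
This completes the inductive step, so c_n = (-3)^n + 3 for all n ≥ 0.

c_n = (-3)^n + 3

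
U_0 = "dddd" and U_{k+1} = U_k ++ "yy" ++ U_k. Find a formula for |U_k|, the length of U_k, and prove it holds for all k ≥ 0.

Claim: |U_k| = 6·2^k − 2.

Base case: |U_0| = 4, and 6·2^0 − 2 = 4.
Assume |U_m| = 6·2^m − 2.
Then |U_{m+1}| = |U_m| + 2 + |U_m| = 2|U_m| + 2 = 2(6·2^m − 2) + 2 = 6·2^{m+1} − 4 + 2 = 6·2^{m+1} − 2.
By induction, |U_k| = 6·2^k − 2 for all k ≥ 0.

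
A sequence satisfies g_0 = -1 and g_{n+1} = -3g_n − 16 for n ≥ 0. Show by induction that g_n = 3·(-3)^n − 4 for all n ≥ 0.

Base case: g_0 = -1, and 3·(-3)^0 − 4 = 3 − 4 = -1.
Assume g_r = 3·(-3)^r − 4 for some r ≥ 0.
Then g_{r+1} = -3g_r − 16 = -3·(3·(-3)^r − 4) − 16 = -9·(-3)^r + 12 − 16 = 3·(-3)^{r+1} − 4.
Hence g_n = 3·(-3)^n − 4 for every n ≥ 0, by induction.

g_n = 3·(-3)^n − 4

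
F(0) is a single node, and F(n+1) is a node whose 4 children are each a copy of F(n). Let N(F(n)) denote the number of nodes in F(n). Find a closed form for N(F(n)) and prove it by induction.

Claim: N(F(n)) = (4^{n+1} − 1)/3.

Base case: N(F(0)) = 1, and (4^{0+1} − 1)/3 = 1.
Assume N(F(j)) = (4^{j+1} − 1)/3.
Then N(F(j+1)) = 1 + 4N(F(j)) = 1 + 4·(4^{j+1} − 1)/3 = 1 + (4^{j+2} − 4)/3 = (3 + 4^{j+2} − 4)/3 = (4^{j+2} − 1)/3.
So the formula holds for j+1, and by induction N(F(n)) = (4^{n+1} − 1)/3 for all n ≥ 0.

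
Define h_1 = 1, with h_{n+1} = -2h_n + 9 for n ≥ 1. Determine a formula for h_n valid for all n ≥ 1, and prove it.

Claim: h_n = (-2)^n + 3.

Base case: h_1 = 1, and (-2)^1 + 3 = -2 + 3 = 1.
Assume h_j = (-2)^j + 3 for some j ≥ 1.
Then h_{j+1} = -2h_j + 9 = -2·((-2)^j + 3) + 9 = -2·(-2)^j − 6 + 9 = (-2)^{j+1} + 3.
By induction, h_n = (-2)^n + 3 for all n ≥ 1.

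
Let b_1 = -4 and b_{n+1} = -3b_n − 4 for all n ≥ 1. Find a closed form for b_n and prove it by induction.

Claim: b_n = (-3)^n − 1.

Base case: b_1 = -4, and (-3)^1 − 1 = -3 − 1 = -4.
Assume b_r = (-3)^r − 1 for some r ≥ 1.
Then b_{r+1} = -3b_r − 4 = -3·((-3)^r − 1) − 4 = -3·(-3)^r + 3 − 4 = (-3)^{r+1} − 1.
This completes the inductive step, so b_n = (-3)^n − 1 for all n ≥ 1.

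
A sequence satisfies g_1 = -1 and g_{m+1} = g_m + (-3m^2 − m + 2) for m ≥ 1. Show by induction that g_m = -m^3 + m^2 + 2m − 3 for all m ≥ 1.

Base case: g_1 = -1, and -1^3 + 1^2 + 2·1 − 3 = -1.
Assume g_j = -j^3 + j^2 + 2j − 3.
Then g_{j+1} = g_j + (-3j^2 − j + 2) = (-j^3 + j^2 + 2j − 3) + (-3j^2 − j + 2) = -j^3 − 2j^2 + j − 1,
and -(j+1)^3 + (j+1)^2 + 2·(j+1) − 3 = -j^3 − 2j^2 + j − 1.
Hence g_m = -m^3 + m^2 + 2m − 3 for every m ≥ 1, by induction.

g_m = -m^3 + m^2 + 2m − 3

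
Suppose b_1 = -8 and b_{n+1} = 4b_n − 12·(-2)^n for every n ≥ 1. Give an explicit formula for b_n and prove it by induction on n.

Claim: b_n = -4^n + 2·(-2)^n.

Base case: b_1 = -8, and -4^1 + 2·(-2)^1 = -4 − 4 = -8.
Assume b_r = -4^r + 2·(-2)^r for some r ≥ 1.
Then b_{r+1} = 4b_r − 12·(-2)^r = 4·(-4^r + 2·(-2)^r) − 12·(-2)^r = -4^{r+1} + 8·(-2)^r − 12·(-2)^r = -4^{r+1} − 4·(-2)^r = -4^{r+1} + 2·(-2)^{r+1}.
So the formula holds for r+1, and by induction b_n = -4^n + 2·(-2)^n for all n ≥ 1.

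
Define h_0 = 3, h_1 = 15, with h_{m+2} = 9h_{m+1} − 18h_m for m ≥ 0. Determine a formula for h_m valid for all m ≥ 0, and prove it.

Claim: h_m = 3^m + 2·6^m.

Base cases: h_0 = 3 and 3^0 + 2·6^0 = 3; h_1 = 15 and 3^1 + 2·6^1 = 15.
Assume h_j = 3^j + 2·6^j for all 0 ≤ j ≤ k, where k ≥ 1.
Then h_{k+1} = 9h_k − 18h_{k−1} = 9·(3^k + 2·6^k) − 18·(3^{k−1} + 2·6^{k−1}) = (9·3 − 18)3^{k−1} + 2·(9·6 − 18)6^{k−1} = 9·3^{k−1} + 72·6^{k−1} = 3^{k+1} + 2·6^{k+1}.
This completes the inductive step, so h_m = 3^m + 2·6^m for all m ≥ 0.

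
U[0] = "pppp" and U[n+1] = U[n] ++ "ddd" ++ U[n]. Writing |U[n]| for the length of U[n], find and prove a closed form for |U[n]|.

Claim: |U[n]| = 7·2^n − 3.

Base case: |U[0]| = 4, and 7·2^0 − 3 = 4.
Assume |U[r]| = 7·2^r − 3.
Then |U[r+1]| = |U[r]| + 3 + |U[r]| = 2|U[r]| + 3 = 2(7·2^r − 3) + 3 = 7·2^{r+1} − 6 + 3 = 7·2^{r+1} − 3.
Hence |U[n]| = 7·2^n − 3 for every n ≥ 0, by induction.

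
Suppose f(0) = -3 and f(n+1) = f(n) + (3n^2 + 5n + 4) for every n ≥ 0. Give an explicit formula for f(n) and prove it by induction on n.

Claim: f(n) = n^3 + n^2 + 2n − 3.

Base case: f(0) = -3, and 0^3 + 0^2 + 2·0 − 3 = -3.
Assume f(m) = m^3 + m^2 + 2m − 3.
Then f(m+1) = f(m) + (3m^2 + 5m + 4) = (m^3 + m^2 + 2m − 3) + (3m^2 + 5m + 4) = m^3 + 4m^2 + 7m + 1,
and (m+1)^3 + (m+1)^2 + 2·(m+1) − 3 = m^3 + 4m^2 + 7m + 1.
By induction, f(n) = n^3 + n^2 + 2n − 3 for all n ≥ 0.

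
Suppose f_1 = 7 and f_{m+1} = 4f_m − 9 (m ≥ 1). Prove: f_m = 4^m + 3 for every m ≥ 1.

Base case: f_1 = 7, and 4^1 + 3 = 4 + 3 = 7.
Assume f_r = 4^r + 3 for some r ≥ 1.
Then f_{r+1} = 4f_r − 9 = 4·(4^r + 3) − 9 = 4^{r+1} + 12 − 9 = 4^{r+1} + 3.
By induction, f_m = 4^m + 3 for all m ≥ 1.

f_m = 4^m + 3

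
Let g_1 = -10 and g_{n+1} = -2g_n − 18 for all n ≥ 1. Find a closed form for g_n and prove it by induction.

Claim: g_n = 2·(-2)^n − 6.

Base case: g_1 = -10, and 2·(-2)^1 − 6 = -4 − 6 = -10.
Assume g_j = 2·(-2)^j − 6 for some j ≥ 1.
Then g_{j+1} = -2g_j − 18 = -2·(2·(-2)^j − 6) − 18 = -4·(-2)^j + 12 − 18 = 2·(-2)^{j+1} − 6.
Hence g_n = 2·(-2)^n − 6 for every n ≥ 1, by induction.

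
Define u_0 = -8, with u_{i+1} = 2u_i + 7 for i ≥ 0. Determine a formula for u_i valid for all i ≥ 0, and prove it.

Claim: u_i = -2^i − 7.

Base case: u_0 = -8, and -2^0 − 7 = -1 − 7 = -8.
Assume u_k = -2^k − 7 for some k ≥ 0.
Then u_{k+1} = 2u_k + 7 = 2·(-2^k − 7) + 7 = -2^{k+1} − 14 + 7 = -2^{k+1} − 7.
Hence u_i = -2^i − 7 for every i ≥ 0, by induction.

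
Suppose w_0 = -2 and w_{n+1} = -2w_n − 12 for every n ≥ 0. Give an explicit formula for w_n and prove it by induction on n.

Claim: w_n = 2·(-2)^n − 4.

Base case: w_0 = -2, and 2·(-2)^0 − 4 = 2 − 4 = -2.
Assume w_j = 2·(-2)^j − 4 for some j ≥ 0.
Then w_{j+1} = -2w_j − 12 = -2·(2·(-2)^j − 4) − 12 = -4·(-2)^j + 8 − 12 = 2·(-2)^{j+1} − 4.
So the formula holds for j+1, and by induction w_n = 2·(-2)^n − 4 for all n ≥ 0.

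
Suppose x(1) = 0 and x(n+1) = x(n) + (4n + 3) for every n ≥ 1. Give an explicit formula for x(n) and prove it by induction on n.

Claim: x(n) = 2n^2 + n − 3.

Base case: x(1) = 0, and 2·1^2 + 1 − 3 = 0.
Assume x(m) = 2m^2 + m − 3.
Then x(m+1) = x(m) + (4m + 3) = (2m^2 + m − 3) + (4m + 3) = 2m^2 + 5m,
and 2·(m+1)^2 + (m+1) − 3 = 2m^2 + 5m.
Hence x(n) = 2n^2 + n − 3 for every n ≥ 1, by induction.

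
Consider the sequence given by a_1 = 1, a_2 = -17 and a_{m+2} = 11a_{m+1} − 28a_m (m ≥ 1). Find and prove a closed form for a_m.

Claim: a_m = -7^m + 2·4^m.

Base cases: a_1 = 1 and -7^1 + 2·4^1 = 1; a_2 = -17 and -7^2 + 2·4^2 = -17.
Assume a_j = -7^j + 2·4^j for all 1 ≤ j ≤ k, where k ≥ 2.
Then a_{k+1} = 11a_k − 28a_{k−1} = 11·(-7^k + 2·4^k) − 28·(-7^{k−1} + 2·4^{k−1}) = -(11·7 − 28)7^{k−1} + 2·(11·4 − 28)4^{k−1} = -49·7^{k−1} + 32·4^{k−1} = -7^{k+1} + 2·4^{k+1}.
So the formula holds for k+1, and by strong induction a_m = -7^m + 2·4^m for all m ≥ 1.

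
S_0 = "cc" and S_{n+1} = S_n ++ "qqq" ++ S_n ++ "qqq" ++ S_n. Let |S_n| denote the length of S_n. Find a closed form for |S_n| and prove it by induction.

Claim: |S_n| = 5·3^n − 3.

Base case: |S_0| = 2, and 5·3^0 − 3 = 2.
Assume |S_m| = 5·3^m − 3.
Then |S_{m+1}| = 3|S_m| + 6 = 3(5·3^m − 3) + 6 = 5·3^{m+1} − 9 + 6 = 5·3^{m+1} − 3.
So the formula holds for m+1, and by induction |S_n| = 5·3^n − 3 for all n ≥ 0.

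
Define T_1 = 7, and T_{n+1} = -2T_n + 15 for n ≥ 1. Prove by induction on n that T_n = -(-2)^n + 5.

Base case: T_1 = 7, and -(-2)^1 + 5 = 2 + 5 = 7.
Assume T_r = -(-2)^r + 5 for some r ≥ 1.
Then T_{r+1} = -2T_r + 15 = -2·(-(-2)^r + 5) + 15 = 2·(-2)^r − 10 + 15 = -(-2)^{r+1} + 5.
So the formula holds for r+1, and by induction T_n = -(-2)^n + 5 for all n ≥ 1.

T_n = -(-2)^n + 5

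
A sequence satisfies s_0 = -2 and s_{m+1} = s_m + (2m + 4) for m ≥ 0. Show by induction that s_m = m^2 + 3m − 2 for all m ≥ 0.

Base case: s_0 = -2, and 0^2 + 3·0 − 2 = -2.
Assume s_k = k^2 + 3k − 2.
Then s_{k+1} = s_k + (2k + 4) = (k^2 + 3k − 2) + (2k + 4) = k^2 + 5k + 2,
and (k+1)^2 + 3·(k+1) − 2 = k^2 + 5k + 2.
This completes the inductive step, so s_m = m^2 + 3m − 2 for all m ≥ 0.

s_m = m^2 + 3m − 2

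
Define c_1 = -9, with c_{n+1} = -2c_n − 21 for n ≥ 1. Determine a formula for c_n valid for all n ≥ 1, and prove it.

Claim: c_n = (-2)^n − 7.

Base case: c_1 = -9, and (-2)^1 − 7 = -2 − 7 = -9.
Assume c_m = (-2)^m − 7 for some m ≥ 1.
Then c_{m+1} = -2c_m − 21 = -2·((-2)^m − 7) − 21 = -2·(-2)^m + 14 − 21 = (-2)^{m+1} − 7.
This completes the inductive step, so c_n = (-2)^n − 7 for all n ≥ 1.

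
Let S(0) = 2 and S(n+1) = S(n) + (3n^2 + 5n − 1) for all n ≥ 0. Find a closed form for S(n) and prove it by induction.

Claim: S(n) = n^3 + n^2 − 3n + 2.

Base case: S(0) = 2, and 0^3 + 0^2 − 3·0 + 2 = 2.
Assume S(k) = k^3 + k^2 − 3k + 2.
Then S(k+1) = S(k) + (3k^2 + 5k − 1) = (k^3 + k^2 − 3k + 2) + (3k^2 + 5k − 1) = k^3 + 4k^2 + 2k + 1,
and (k+1)^3 + (k+1)^2 − 3·(k+1) + 2 = k^3 + 4k^2 + 2k + 1.
This completes the inductive step, so S(n) = n^3 + n^2 − 3n + 2 for all n ≥ 0.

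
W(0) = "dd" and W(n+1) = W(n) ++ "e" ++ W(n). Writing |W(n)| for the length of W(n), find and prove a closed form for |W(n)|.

Claim: |W(n)| = 3·2^n − 1.

Base case: |W(0)| = 2, and 3·2^0 − 1 = 2.
Assume |W(r)| = 3·2^r − 1.
Then |W(r+1)| = |W(r)| + 1 + |W(r)| = 2|W(r)| + 1 = 2(3·2^r − 1) + 1 = 3·2^{r+1} − 2 + 1 = 3·2^{r+1} − 1.
So the formula holds for r+1, and by induction |W(n)| = 3·2^n − 1 for all n ≥ 0.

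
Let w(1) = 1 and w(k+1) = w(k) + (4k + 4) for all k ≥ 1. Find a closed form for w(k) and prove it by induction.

Claim: w(k) = 2k^2 + 2k − 3.

Base case: w(1) = 1, and 2·1^2 + 2·1 − 3 = 1.
Assume w(r) = 2r^2 + 2r − 3.
Then w(r+1) = w(r) + (4r + 4) = (2r^2 + 2r − 3) + (4r + 4) = 2r^2 + 6r + 1,
and 2·(r+1)^2 + 2·(r+1) − 3 = 2r^2 + 6r + 1.
By induction, w(k) = 2k^2 + 2k − 3 for all k ≥ 1.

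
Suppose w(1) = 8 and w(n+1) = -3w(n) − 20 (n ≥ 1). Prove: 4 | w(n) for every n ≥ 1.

Base case: w(1) = 8 = 4·2, so 4 | w(1).
Assume 4 | w(m), so w(m) = 4t for some integer t.
Then w(m+1) = -3w(m) − 20 = -3·(4t) − 20 = 4(-3t − 5), so 4 | w(m+1).
By induction, 4 | w(n) for all n ≥ 1.

4 | w(n)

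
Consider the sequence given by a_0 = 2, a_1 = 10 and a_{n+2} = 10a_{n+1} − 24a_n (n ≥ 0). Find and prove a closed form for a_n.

Claim: a_n = 4^n + 6^n.

Base cases: a_0 = 2 and 4^0 + 6^0 = 2; a_1 = 10 and 4^1 + 6^1 = 10.
Assume a_j = 4^j + 6^j for all 0 ≤ j ≤ r, where r ≥ 1.
Then a_{r+1} = 10a_r − 24a_{r−1} = 10·(4^r + 6^r) − 24·(4^{r−1} + 6^{r−1}) = (10·4 − 24)4^{r−1} + (10·6 − 24)6^{r−1} = 16·4^{r−1} + 36·6^{r−1} = 4^{r+1} + 6^{r+1}.
Hence a_n = 4^n + 6^n for every n ≥ 0, by strong induction.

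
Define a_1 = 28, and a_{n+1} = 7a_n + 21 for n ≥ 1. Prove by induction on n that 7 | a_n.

Base case: a_1 = 28 = 7·4, so 7 | a_1.
Assume 7 | a_m, so a_m = 7t for some integer t.
Then a_{m+1} = 7a_m + 21 = 7·(7t) + 21 = 7(7t + 3), so 7 | a_{m+1}.
Hence 7 | a_n for every n ≥ 1, by induction.

7 | a_n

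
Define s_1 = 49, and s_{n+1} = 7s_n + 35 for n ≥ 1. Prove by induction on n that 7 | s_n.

Base case: s_1 = 49 = 7·7, so 7 | s_1.
Assume 7 | s_j, so s_j = 7t for some integer t.
Then s_{j+1} = 7s_j + 35 = 7·(7t) + 35 = 7(7t + 5), so 7 | s_{j+1}.
Hence 7 | s_n for every n ≥ 1, by induction.

7 | s_n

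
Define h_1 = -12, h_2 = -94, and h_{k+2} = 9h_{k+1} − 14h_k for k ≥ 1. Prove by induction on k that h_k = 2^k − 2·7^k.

Base cases: h_1 = -12 and 2^1 − 2·7^1 = -12; h_2 = -94 and 2^2 − 2·7^2 = -94.
Assume h_j = 2^j − 2·7^j for all 1 ≤ j ≤ r, where r ≥ 2.
Then h_{r+1} = 9h_r − 14h_{r−1} = 9·(2^r − 2·7^r) − 14·(2^{r−1} − 2·7^{r−1}) = (9·2 − 14)2^{r−1} − 2·(9·7 − 14)7^{r−1} = 4·2^{r−1} − 98·7^{r−1} = 2^{r+1} − 2·7^{r+1}.
Hence h_k = 2^k − 2·7^k for every k ≥ 1, by strong induction.

h_k = 2^k − 2·7^k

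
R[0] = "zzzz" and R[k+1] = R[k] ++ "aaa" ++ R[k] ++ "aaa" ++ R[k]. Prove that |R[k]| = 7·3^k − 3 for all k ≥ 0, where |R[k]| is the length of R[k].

Base case: |R[0]| = 4, and 7·3^0 − 3 = 4.
Assume |R[j]| = 7·3^j − 3.
Then |R[j+1]| = 3|R[j]| + 6 = 3(7·3^j − 3) + 6 = 7·3^{j+1} − 9 + 6 = 7·3^{j+1} − 3.
So the formula holds for j+1, and by induction |R[k]| = 7·3^k − 3 for all k ≥ 0.

|R[k]| = 7·3^k − 3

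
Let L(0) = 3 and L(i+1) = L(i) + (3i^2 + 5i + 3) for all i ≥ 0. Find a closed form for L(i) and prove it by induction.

Claim: L(i) = i^3 + i^2 + i + 3.

Base case: L(0) = 3, and 0^3 + 0^2 + 0 + 3 = 3.
Assume L(j) = j^3 + j^2 + j + 3.
Then L(j+1) = L(j) + (3j^2 + 5j + 3) = (j^3 + j^2 + j + 3) + (3j^2 + 5j + 3) = j^3 + 4j^2 + 6j + 6,
and (j+1)^3 + (j+1)^2 + (j+1) + 3 = j^3 + 4j^2 + 6j + 6.
By induction, L(i) = i^3 + i^2 + i + 3 for all i ≥ 0.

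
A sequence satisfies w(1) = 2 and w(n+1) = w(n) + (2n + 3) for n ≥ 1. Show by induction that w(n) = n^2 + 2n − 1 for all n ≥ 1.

Base case: w(1) = 2, and 1^2 + 2·1 − 1 = 2.
Assume w(j) = j^2 + 2j − 1.
Then w(j+1) = w(j) + (2j + 3) = (j^2 + 2j − 1) + (2j + 3) = j^2 + 4j + 2,
and (j+1)^2 + 2·(j+1) − 1 = j^2 + 4j + 2.
This completes the inductive step, so w(n) = n^2 + 2n − 1 for all n ≥ 1.

w(n) = n^2 + 2n − 1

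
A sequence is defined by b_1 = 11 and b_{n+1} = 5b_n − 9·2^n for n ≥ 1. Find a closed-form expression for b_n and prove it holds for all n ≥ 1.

Claim: b_n = 5^n + 3·2^n.

Base case: b_1 = 11, and 5^1 + 3·2^1 = 5 + 6 = 11.
Assume b_r = 5^r + 3·2^r for some r ≥ 1.
Then b_{r+1} = 5b_r − 9·2^r = 5·(5^r + 3·2^r) − 9·2^r = 5^{r+1} + 15·2^r − 9·2^r = 5^{r+1} + 6·2^r = 5^{r+1} + 3·2^{r+1}.
This completes the inductive step, so b_n = 5^n + 3·2^n for all n ≥ 1.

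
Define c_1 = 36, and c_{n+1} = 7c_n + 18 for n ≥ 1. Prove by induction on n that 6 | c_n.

Base case: c_1 = 36 = 6·6, so 6 | c_1.
Assume 6 | c_j, so c_j = 6t for some integer t.
Then c_{j+1} = 7c_j + 18 = 7·(6t) + 18 = 6(7t + 3), so 6 | c_{j+1}.
So the property holds for j+1, and by induction 6 | c_n for all n ≥ 1.

6 | c_n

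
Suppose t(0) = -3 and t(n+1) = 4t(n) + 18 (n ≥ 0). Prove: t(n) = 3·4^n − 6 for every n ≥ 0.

Base case: t(0) = -3, and 3·4^0 − 6 = 3 − 6 = -3.
Assume t(k) = 3·4^k − 6 for some k ≥ 0.
Then t(k+1) = 4t(k) + 18 = 4·(3·4^k − 6) + 18 = 12·4^k − 24 + 18 = 3·4^{k+1} − 6.
By induction, t(n) = 3·4^n − 6 for all n ≥ 0.

t(n) = 3·4^n − 6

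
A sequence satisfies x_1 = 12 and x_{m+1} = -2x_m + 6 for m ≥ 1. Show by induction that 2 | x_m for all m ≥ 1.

Base case: x_1 = 12 = 2·6, so 2 | x_1.
Assume 2 | x_j, so x_j = 2t for some integer t.
Then x_{j+1} = -2x_j + 6 = -2·(2t) + 6 = 2(-2t + 3), so 2 | x_{j+1}.
Hence 2 | x_m for every m ≥ 1, by induction.

2 | x_m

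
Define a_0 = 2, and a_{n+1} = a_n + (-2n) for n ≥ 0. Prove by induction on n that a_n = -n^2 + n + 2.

Base case: a_0 = 2, and -0^2 + 0 + 2 = 2.
Assume a_m = -m^2 + m + 2.
Then a_{m+1} = a_m + (-2m) = (-m^2 + m + 2) + (-2m) = -m^2 − m + 2,
and -(m+1)^2 + (m+1) + 2 = -m^2 − m + 2.
By induction, a_n = -n^2 + n + 2 for all n ≥ 0.

a_n = -n^2 + n + 2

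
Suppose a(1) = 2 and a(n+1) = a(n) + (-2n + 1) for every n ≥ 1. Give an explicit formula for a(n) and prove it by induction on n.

Claim: a(n) = -n^2 + 2n + 1.

Base case: a(1) = 2, and -1^2 + 2·1 + 1 = 2.
Assume a(m) = -m^2 + 2m + 1.
Then a(m+1) = a(m) + (-2m + 1) = (-m^2 + 2m + 1) + (-2m + 1) = -m^2 + 2,
and -(m+1)^2 + 2·(m+1) + 1 = -m^2 + 2.
Hence a(n) = -n^2 + 2n + 1 for every n ≥ 1, by induction.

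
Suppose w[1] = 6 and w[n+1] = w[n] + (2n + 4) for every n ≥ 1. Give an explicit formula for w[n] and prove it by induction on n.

Claim: w[n] = n^2 + 3n + 2.

Base case: w[1] = 6, and 1^2 + 3·1 + 2 = 6.
Assume w[j] = j^2 + 3j + 2.
Then w[j+1] = w[j] + (2j + 4) = (j^2 + 3j + 2) + (2j + 4) = j^2 + 5j + 6,
and (j+1)^2 + 3·(j+1) + 2 = j^2 + 5j + 6.
By induction, w[n] = n^2 + 3n + 2 for all n ≥ 1.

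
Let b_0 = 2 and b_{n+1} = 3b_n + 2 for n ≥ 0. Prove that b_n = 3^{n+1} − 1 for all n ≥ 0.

Base case: b_0 = 2, and 3^{0+1} − 1 = 3 − 1 = 2.
Assume b_k = 3^{k+1} − 1 for some k ≥ 0.
Then b_{k+1} = 3b_k + 2 = 3·(3^{k+1} − 1) + 2 = 3^{k+2} − 3 + 2 = 3^{k+2} − 1.
By induction, b_n = 3^{n+1} − 1 for all n ≥ 0.

b_n = 3^{n+1} − 1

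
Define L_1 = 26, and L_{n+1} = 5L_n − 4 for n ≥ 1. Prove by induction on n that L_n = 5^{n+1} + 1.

Base case: L_1 = 26, and 5^{1+1} + 1 = 25 + 1 = 26.
Assume L_k = 5^{k+1} + 1 for some k ≥ 1.
Then L_{k+1} = 5L_k − 4 = 5·(5^{k+1} + 1) − 4 = 5^{k+2} + 5 − 4 = 5^{k+2} + 1.
Hence L_n = 5^{n+1} + 1 for every n ≥ 1, by induction.

L_n = 5^{n+1} + 1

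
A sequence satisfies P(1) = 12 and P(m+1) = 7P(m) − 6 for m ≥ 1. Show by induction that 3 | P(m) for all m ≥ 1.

Base case: P(1) = 12 = 3·4, so 3 | P(1).
Assume 3 | P(k), so P(k) = 3t for some integer t.
Then P(k+1) = 7P(k) − 6 = 7·(3t) − 6 = 3(7t − 2), so 3 | P(k+1).
Hence 3 | P(m) for every m ≥ 1, by induction.

3 | P(m)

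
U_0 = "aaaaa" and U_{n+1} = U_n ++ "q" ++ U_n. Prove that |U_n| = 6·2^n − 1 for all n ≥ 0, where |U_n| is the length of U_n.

Base case: |U_0| = 5, and 6·2^0 − 1 = 5.
Assume |U_k| = 6·2^k − 1.
Then |U_{k+1}| = |U_k| + 1 + |U_k| = 2|U_k| + 1 = 2(6·2^k − 1) + 1 = 6·2^{k+1} − 2 + 1 = 6·2^{k+1} − 1.
Hence |U_n| = 6·2^n − 1 for every n ≥ 0, by induction.

|U_n| = 6·2^n − 1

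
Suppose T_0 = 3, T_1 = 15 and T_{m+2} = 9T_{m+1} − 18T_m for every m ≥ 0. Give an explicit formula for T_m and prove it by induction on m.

Claim: T_m = 3^m + 2·6^m.

Base cases: T_0 = 3 and 3^0 + 2·6^0 = 3; T_1 = 15 and 3^1 + 2·6^1 = 15.
Assume T_j = 3^j + 2·6^j for all 0 ≤ j ≤ r, where r ≥ 1.
Then T_{r+1} = 9T_r − 18T_{r−1} = 9·(3^r + 2·6^r) − 18·(3^{r−1} + 2·6^{r−1}) = (9·3 − 18)3^{r−1} + 2·(9·6 − 18)6^{r−1} = 9·3^{r−1} + 72·6^{r−1} = 3^{r+1} + 2·6^{r+1}.
So the formula holds for r+1, and by strong induction T_m = 3^m + 2·6^m for all m ≥ 0.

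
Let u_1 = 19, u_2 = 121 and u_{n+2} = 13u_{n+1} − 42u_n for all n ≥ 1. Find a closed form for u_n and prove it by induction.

Claim: u_n = 7^n + 2·6^n.

Base cases: u_1 = 19 and 7^1 + 2·6^1 = 19; u_2 = 121 and 7^2 + 2·6^2 = 121.
Assume u_i = 7^i + 2·6^i for all 1 ≤ i ≤ j, where j ≥ 2.
Then u_{j+1} = 13u_j − 42u_{j−1} = 13·(7^j + 2·6^j) − 42·(7^{j−1} + 2·6^{j−1}) = (13·7 − 42)7^{j−1} + 2·(13·6 − 42)6^{j−1} = 49·7^{j−1} + 72·6^{j−1} = 7^{j+1} + 2·6^{j+1}.
Hence u_n = 7^n + 2·6^n for every n ≥ 1, by strong induction.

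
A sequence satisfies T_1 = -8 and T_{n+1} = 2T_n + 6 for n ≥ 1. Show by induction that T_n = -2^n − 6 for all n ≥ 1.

Base case: T_1 = -8, and -2^1 − 6 = -2 − 6 = -8.
Assume T_j = -2^j − 6 for some j ≥ 1.
Then T_{j+1} = 2T_j + 6 = 2·(-2^j − 6) + 6 = -2^{j+1} − 12 + 6 = -2^{j+1} − 6.
By induction, T_n = -2^n − 6 for all n ≥ 1.

T_n = -2^n − 6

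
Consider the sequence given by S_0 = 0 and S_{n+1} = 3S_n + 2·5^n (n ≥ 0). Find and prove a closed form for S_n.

Claim: S_n = -3^n + 5^n.

Base case: S_0 = 0, and -3^0 + 5^0 = -1 + 1 = 0.
Assume S_m = -3^m + 5^m for some m ≥ 0.
Then S_{m+1} = 3S_m + 2·5^m = 3·(-3^m + 5^m) + 2·5^m = -3^{m+1} + 3·5^m + 2·5^m = -3^{m+1} + 5·5^m = -3^{m+1} + 5^{m+1}.
Hence S_n = -3^n + 5^n for every n ≥ 0, by induction.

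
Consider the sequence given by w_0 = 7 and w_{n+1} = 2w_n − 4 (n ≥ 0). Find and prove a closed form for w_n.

Claim: w_n = 3·2^n + 4.

Base case: w_0 = 7, and 3·2^0 + 4 = 3 + 4 = 7.
Assume w_r = 3·2^r + 4 for some r ≥ 0.
Then w_{r+1} = 2w_r − 4 = 2·(3·2^r + 4) − 4 = 6·2^r + 8 − 4 = 3·2^{r+1} + 4.
So the formula holds for r+1, and by induction w_n = 3·2^n + 4 for all n ≥ 0.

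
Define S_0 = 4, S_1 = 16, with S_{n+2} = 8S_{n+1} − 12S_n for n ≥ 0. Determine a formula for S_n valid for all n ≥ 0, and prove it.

Claim: S_n = 2·6^n + 2·2^n.

Base cases: S_0 = 4 and 2·6^0 + 2·2^0 = 4; S_1 = 16 and 2·6^1 + 2·2^1 = 16.
Assume S_j = 2·6^j + 2·2^j for all 0 ≤ j ≤ k, where k ≥ 1.
Then S_{k+1} = 8S_k − 12S_{k−1} = 8·(2·6^k + 2·2^k) − 12·(2·6^{k−1} + 2·2^{k−1}) = 2·(8·6 − 12)6^{k−1} + 2·(8·2 − 12)2^{k−1} = 72·6^{k−1} + 8·2^{k−1} = 2·6^{k+1} + 2·2^{k+1}.
So the formula holds for k+1, and by strong induction S_n = 2·6^n + 2·2^n for all n ≥ 0.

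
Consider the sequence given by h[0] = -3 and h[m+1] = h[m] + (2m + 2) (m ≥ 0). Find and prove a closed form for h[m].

Claim: h[m] = m^2 + m − 3.

Base case: h[0] = -3, and 0^2 + 0 − 3 = -3.
Assume h[r] = r^2 + r − 3.
Then h[r+1] = h[r] + (2r + 2) = (r^2 + r − 3) + (2r + 2) = r^2 + 3r − 1,
and (r+1)^2 + (r+1) − 3 = r^2 + 3r − 1.
This completes the inductive step, so h[m] = m^2 + m − 3 for all m ≥ 0.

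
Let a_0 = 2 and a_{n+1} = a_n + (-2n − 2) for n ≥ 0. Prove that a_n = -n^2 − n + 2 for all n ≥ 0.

Base case: a_0 = 2, and -0^2 − 0 + 2 = 2.
Assume a_k = -k^2 − k + 2.
Then a_{k+1} = a_k + (-2k − 2) = (-k^2 − k + 2) + (-2k − 2) = -k^2 − 3k,
and -(k+1)^2 − (k+1) + 2 = -k^2 − 3k.
By induction, a_n = -n^2 − n + 2 for all n ≥ 0.

a_n = -n^2 − n + 2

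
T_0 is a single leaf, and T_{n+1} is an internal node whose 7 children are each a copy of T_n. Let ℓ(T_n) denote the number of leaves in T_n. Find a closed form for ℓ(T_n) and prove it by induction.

Claim: ℓ(T_n) = 7^n.

Base case: ℓ(T_0) = 1, and 7^0 = 1.
Assume ℓ(T_k) = 7^k.
Then ℓ(T_{k+1}) = 7·ℓ(T_k) = 7·7^k = 7^{k+1}.
By induction, ℓ(T_n) = 7^n for all n ≥ 0.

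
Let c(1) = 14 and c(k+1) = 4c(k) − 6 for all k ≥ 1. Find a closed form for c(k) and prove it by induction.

Claim: c(k) = 3·4^k + 2.

Base case: c(1) = 14, and 3·4^1 + 2 = 12 + 2 = 14.
Assume c(m) = 3·4^m + 2 for some m ≥ 1.
Then c(m+1) = 4c(m) − 6 = 4·(3·4^m + 2) − 6 = 12·4^m + 8 − 6 = 3·4^{m+1} + 2.
By induction, c(k) = 3·4^k + 2 for all k ≥ 1.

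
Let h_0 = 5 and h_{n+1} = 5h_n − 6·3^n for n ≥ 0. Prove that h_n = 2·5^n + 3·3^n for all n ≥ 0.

Base case: h_0 = 5, and 2·5^0 + 3·3^0 = 2 + 3 = 5.
Assume h_r = 2·5^r + 3·3^r for some r ≥ 0.
Then h_{r+1} = 5h_r − 6·3^r = 5·(2·5^r + 3·3^r) − 6·3^r = 2·5^{r+1} + 15·3^r − 6·3^r = 2·5^{r+1} + 9·3^r = 2·5^{r+1} + 3·3^{r+1}.
This completes the inductive step, so h_n = 2·5^n + 3·3^n for all n ≥ 0.

h_n = 2·5^n + 3·3^n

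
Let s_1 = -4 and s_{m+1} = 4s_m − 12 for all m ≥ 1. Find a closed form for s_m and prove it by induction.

Claim: s_m = -2·4^m + 4.

Base case: s_1 = -4, and -2·4^1 + 4 = -8 + 4 = -4.
Assume s_j = -2·4^j + 4 for some j ≥ 1.
Then s_{j+1} = 4s_j − 12 = 4·(-2·4^j + 4) − 12 = -8·4^j + 16 − 12 = -2·4^{j+1} + 4.
So the formula holds for j+1, and by induction s_m = -2·4^m + 4 for all m ≥ 1.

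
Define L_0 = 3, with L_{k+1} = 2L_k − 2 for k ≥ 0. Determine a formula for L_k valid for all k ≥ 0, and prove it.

Claim: L_k = 2^k + 2.

Base case: L_0 = 3, and 2^0 + 2 = 1 + 2 = 3.
Assume L_r = 2^r + 2 for some r ≥ 0.
Then L_{r+1} = 2L_r − 2 = 2·(2^r + 2) − 2 = 2^{r+1} + 4 − 2 = 2^{r+1} + 2.
This completes the inductive step, so L_k = 2^k + 2 for all k ≥ 0.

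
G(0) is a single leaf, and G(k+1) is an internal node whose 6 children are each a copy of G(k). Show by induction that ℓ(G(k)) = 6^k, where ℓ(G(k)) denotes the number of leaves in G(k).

Base case: ℓ(G(0)) = 1, and 6^0 = 1.
Assume ℓ(G(j)) = 6^j.
Then ℓ(G(j+1)) = 6·ℓ(G(j)) = 6·6^j = 6^{j+1}.
Hence ℓ(G(k)) = 6^k for every k ≥ 0, by induction.

ℓ(G(k)) = 6^k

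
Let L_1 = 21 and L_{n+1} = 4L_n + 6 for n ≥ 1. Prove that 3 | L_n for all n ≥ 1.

Base case: L_1 = 21 = 3·7, so 3 | L_1.
Assume 3 | L_j, so L_j = 3t for some integer t.
Then L_{j+1} = 4L_j + 6 = 4·(3t) + 6 = 3(4t + 2), so 3 | L_{j+1}.
So the property holds for j+1, and by induction 3 | L_n for all n ≥ 1.

3 | L_n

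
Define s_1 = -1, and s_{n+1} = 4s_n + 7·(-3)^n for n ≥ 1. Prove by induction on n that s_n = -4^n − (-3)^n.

Base case: s_1 = -1, and -4^1 − (-3)^1 = -4 + 3 = -1.
Assume s_r = -4^r − (-3)^r for some r ≥ 1.
Then s_{r+1} = 4s_r + 7·(-3)^r = 4·(-4^r − (-3)^r) + 7·(-3)^r = -4^{r+1} − 4·(-3)^r + 7·(-3)^r = -4^{r+1} + 3·(-3)^r = -4^{r+1} − (-3)^{r+1}.
So the formula holds for r+1, and by induction s_n = -4^n − (-3)^n for all n ≥ 1.

s_n = -4^n − (-3)^n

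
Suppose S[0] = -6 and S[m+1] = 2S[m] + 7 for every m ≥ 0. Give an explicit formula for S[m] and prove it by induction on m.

Claim: S[m] = 2^m − 7.

Base case: S[0] = -6, and 2^0 − 7 = 1 − 7 = -6.
Assume S[j] = 2^j − 7 for some j ≥ 0.
Then S[j+1] = 2S[j] + 7 = 2·(2^j − 7) + 7 = 2^{j+1} − 14 + 7 = 2^{j+1} − 7.
Hence S[m] = 2^m − 7 for every m ≥ 0, by induction.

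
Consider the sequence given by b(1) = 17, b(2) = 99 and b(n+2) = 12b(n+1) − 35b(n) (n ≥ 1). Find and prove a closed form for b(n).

Claim: b(n) = 2·5^n + 7^n.

Base cases: b(1) = 17 and 2·5^1 + 7^1 = 17; b(2) = 99 and 2·5^2 + 7^2 = 99.
Assume b(i) = 2·5^i + 7^i for all 1 ≤ i ≤ j, where j ≥ 2.
Then b(j+1) = 12b(j) − 35b(j−1) = 12·(2·5^j + 7^j) − 35·(2·5^{j−1} + 7^{j−1}) = 2·(12·5 − 35)5^{j−1} + (12·7 − 35)7^{j−1} = 50·5^{j−1} + 49·7^{j−1} = 2·5^{j+1} + 7^{j+1}.
Hence b(n) = 2·5^n + 7^n for every n ≥ 1, by strong induction.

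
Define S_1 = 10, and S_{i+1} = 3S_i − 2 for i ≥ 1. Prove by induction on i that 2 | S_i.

Base case: S_1 = 10 = 2·5, so 2 | S_1.
Assume 2 | S_r, so S_r = 2t for some integer t.
Then S_{r+1} = 3S_r − 2 = 3·(2t) − 2 = 2(3t − 1), so 2 | S_{r+1}.
By induction, 2 | S_i for all i ≥ 1.

2 | S_i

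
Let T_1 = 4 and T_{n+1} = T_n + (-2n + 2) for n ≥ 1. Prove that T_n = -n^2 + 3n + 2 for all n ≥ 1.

Base case: T_1 = 4, and -1^2 + 3·1 + 2 = 4.
Assume T_k = -k^2 + 3k + 2.
Then T_{k+1} = T_k + (-2k + 2) = (-k^2 + 3k + 2) + (-2k + 2) = -k^2 + k + 4,
and -(k+1)^2 + 3·(k+1) + 2 = -k^2 + k + 4.
Hence T_n = -n^2 + 3n + 2 for every n ≥ 1, by induction.

T_n = -n^2 + 3n + 2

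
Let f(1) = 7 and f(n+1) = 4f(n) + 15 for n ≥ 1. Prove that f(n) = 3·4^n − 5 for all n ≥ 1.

Base case: f(1) = 7, and 3·4^1 − 5 = 12 − 5 = 7.
Assume f(k) = 3·4^k − 5 for some k ≥ 1.
Then f(k+1) = 4f(k) + 15 = 4·(3·4^k − 5) + 15 = 12·4^k − 20 + 15 = 3·4^{k+1} − 5.
So the formula holds for k+1, and by induction f(n) = 3·4^n − 5 for all n ≥ 1.

f(n) = 3·4^n − 5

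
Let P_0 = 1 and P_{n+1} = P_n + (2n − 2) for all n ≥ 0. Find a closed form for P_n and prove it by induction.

Claim: P_n = n^2 − 3n + 1.

Base case: P_0 = 1, and 0^2 − 3·0 + 1 = 1.
Assume P_r = r^2 − 3r + 1.
Then P_{r+1} = P_r + (2r − 2) = (r^2 − 3r + 1) + (2r − 2) = r^2 − r − 1,
and (r+1)^2 − 3·(r+1) + 1 = r^2 − r − 1.
By induction, P_n = n^2 − 3n + 1 for all n ≥ 0.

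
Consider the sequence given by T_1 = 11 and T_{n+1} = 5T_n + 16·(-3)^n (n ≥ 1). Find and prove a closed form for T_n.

Claim: T_n = 5^n − 2·(-3)^n.

Base case: T_1 = 11, and 5^1 − 2·(-3)^1 = 5 + 6 = 11.
Assume T_r = 5^r − 2·(-3)^r for some r ≥ 1.
Then T_{r+1} = 5T_r + 16·(-3)^r = 5·(5^r − 2·(-3)^r) + 16·(-3)^r = 5^{r+1} − 10·(-3)^r + 16·(-3)^r = 5^{r+1} + 6·(-3)^r = 5^{r+1} − 2·(-3)^{r+1}.
Hence T_n = 5^n − 2·(-3)^n for every n ≥ 1, by induction.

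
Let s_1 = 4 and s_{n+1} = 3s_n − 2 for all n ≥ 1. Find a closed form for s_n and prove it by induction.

Claim: s_n = 3^n + 1.

Base case: s_1 = 4, and 3^1 + 1 = 3 + 1 = 4.
Assume s_r = 3^r + 1 for some r ≥ 1.
Then s_{r+1} = 3s_r − 2 = 3·(3^r + 1) − 2 = 3^{r+1} + 3 − 2 = 3^{r+1} + 1.
So the formula holds for r+1, and by induction s_n = 3^n + 1 for all n ≥ 1.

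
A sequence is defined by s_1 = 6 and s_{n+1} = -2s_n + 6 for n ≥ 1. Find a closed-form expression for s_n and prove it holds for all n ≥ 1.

Claim: s_n = -2·(-2)^n + 2.

Base case: s_1 = 6, and -2·(-2)^1 + 2 = 4 + 2 = 6.
Assume s_r = -2·(-2)^r + 2 for some r ≥ 1.
Then s_{r+1} = -2s_r + 6 = -2·(-2·(-2)^r + 2) + 6 = 4·(-2)^r − 4 + 6 = -2·(-2)^{r+1} + 2.
Hence s_n = -2·(-2)^n + 2 for every n ≥ 1, by induction.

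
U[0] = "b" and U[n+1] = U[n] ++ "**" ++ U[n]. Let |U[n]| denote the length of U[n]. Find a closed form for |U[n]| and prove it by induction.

Claim: |U[n]| = 3·2^n − 2.

Base case: |U[0]| = 1, and 3·2^0 − 2 = 1.
Assume |U[r]| = 3·2^r − 2.
Then |U[r+1]| = |U[r]| + 2 + |U[r]| = 2|U[r]| + 2 = 2(3·2^r − 2) + 2 = 3·2^{r+1} − 4 + 2 = 3·2^{r+1} − 2.
By induction, |U[n]| = 3·2^n − 2 for all n ≥ 0.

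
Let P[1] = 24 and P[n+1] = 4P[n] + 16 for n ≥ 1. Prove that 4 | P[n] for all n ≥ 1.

Base case: P[1] = 24 = 4·6, so 4 | P[1].
Assume 4 | P[r], so P[r] = 4t for some integer t.
Then P[r+1] = 4P[r] + 16 = 4·(4t) + 16 = 4(4t + 4), so 4 | P[r+1].
So the property holds for r+1, and by induction 4 | P[n] for all n ≥ 1.

4 | P[n]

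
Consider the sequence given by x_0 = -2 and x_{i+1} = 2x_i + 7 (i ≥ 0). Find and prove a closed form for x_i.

Claim: x_i = 5·2^i − 7.

Base case: x_0 = -2, and 5·2^0 − 7 = 5 − 7 = -2.
Assume x_r = 5·2^r − 7 for some r ≥ 0.
Then x_{r+1} = 2x_r + 7 = 2·(5·2^r − 7) + 7 = 10·2^r − 14 + 7 = 5·2^{r+1} − 7.
So the formula holds for r+1, and by induction x_i = 5·2^i − 7 for all i ≥ 0.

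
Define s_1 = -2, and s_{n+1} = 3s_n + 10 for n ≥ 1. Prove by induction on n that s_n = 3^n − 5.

Base case: s_1 = -2, and 3^1 − 5 = 3 − 5 = -2.
Assume s_k = 3^k − 5 for some k ≥ 1.
Then s_{k+1} = 3s_k + 10 = 3·(3^k − 5) + 10 = 3^{k+1} − 15 + 10 = 3^{k+1} − 5.
Hence s_n = 3^n − 5 for every n ≥ 1, by induction.

s_n = 3^n − 5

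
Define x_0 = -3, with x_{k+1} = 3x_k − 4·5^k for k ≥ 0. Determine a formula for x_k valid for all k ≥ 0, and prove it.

Claim: x_k = -3^k − 2·5^k.

Base case: x_0 = -3, and -3^0 − 2·5^0 = -1 − 2 = -3.
Assume x_r = -3^r − 2·5^r for some r ≥ 0.
Then x_{r+1} = 3x_r − 4·5^r = 3·(-3^r − 2·5^r) − 4·5^r = -3^{r+1} − 6·5^r − 4·5^r = -3^{r+1} − 10·5^r = -3^{r+1} − 2·5^{r+1}.
Hence x_k = -3^k − 2·5^k for every k ≥ 0, by induction.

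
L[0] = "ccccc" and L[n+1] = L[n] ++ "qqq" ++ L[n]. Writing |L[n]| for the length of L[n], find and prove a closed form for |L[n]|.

Claim: |L[n]| = 2^{n+3} − 3.

Base case: |L[0]| = 5, and 2^{0+3} − 3 = 5.
Assume |L[j]| = 2^{j+3} − 3.
Then |L[j+1]| = |L[j]| + 3 + |L[j]| = 2|L[j]| + 3 = 2(2^{j+3} − 3) + 3 = 2^{j+1+3} − 6 + 3 = 2^{j+1+3} − 3.
This completes the inductive step, so |L[n]| = 2^{n+3} − 3 for all n ≥ 0.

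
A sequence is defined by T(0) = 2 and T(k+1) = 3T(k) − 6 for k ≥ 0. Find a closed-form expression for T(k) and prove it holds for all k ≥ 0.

Claim: T(k) = -3^k + 3.

Base case: T(0) = 2, and -3^0 + 3 = -1 + 3 = 2.
Assume T(j) = -3^j + 3 for some j ≥ 0.
Then T(j+1) = 3T(j) − 6 = 3·(-3^j + 3) − 6 = -3^{j+1} + 9 − 6 = -3^{j+1} + 3.
By induction, T(k) = -3^k + 3 for all k ≥ 0.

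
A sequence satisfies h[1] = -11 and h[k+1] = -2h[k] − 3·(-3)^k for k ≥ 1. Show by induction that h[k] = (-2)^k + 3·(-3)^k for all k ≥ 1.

Base case: h[1] = -11, and (-2)^1 + 3·(-3)^1 = -2 − 9 = -11.
Assume h[r] = (-2)^r + 3·(-3)^r for some r ≥ 1.
Then h[r+1] = -2h[r] − 3·(-3)^r = -2·((-2)^r + 3·(-3)^r) − 3·(-3)^r = (-2)^{r+1} − 6·(-3)^r − 3·(-3)^r = (-2)^{r+1} − 9·(-3)^r = (-2)^{r+1} + 3·(-3)^{r+1}.
This completes the inductive step, so h[k] = (-2)^k + 3·(-3)^k for all k ≥ 1.

h[k] = (-2)^k + 3·(-3)^k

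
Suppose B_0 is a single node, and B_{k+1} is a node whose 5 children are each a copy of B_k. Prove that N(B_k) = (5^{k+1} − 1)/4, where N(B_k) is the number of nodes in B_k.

Base case: N(B_0) = 1, and (5^{0+1} − 1)/4 = 1.
Assume N(B_j) = (5^{j+1} − 1)/4.
Then N(B_{j+1}) = 1 + 5N(B_j) = 1 + 5·(5^{j+1} − 1)/4 = 1 + (5^{j+2} − 5)/4 = (4 + 5^{j+2} − 5)/4 = (5^{j+2} − 1)/4.
So the formula holds for j+1, and by induction N(B_k) = (5^{k+1} − 1)/4 for all k ≥ 0.

N(B_k) = (5^{k+1} − 1)/4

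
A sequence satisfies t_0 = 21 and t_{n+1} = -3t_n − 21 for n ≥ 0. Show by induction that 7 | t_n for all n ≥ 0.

Base case: t_0 = 21 = 7·3, so 7 | t_0.
Assume 7 | t_r, so t_r = 7s for some integer s.
Then t_{r+1} = -3t_r − 21 = -3·(7s) − 21 = 7(-3s − 3), so 7 | t_{r+1}.
Hence 7 | t_n for every n ≥ 0, by induction.

7 | t_n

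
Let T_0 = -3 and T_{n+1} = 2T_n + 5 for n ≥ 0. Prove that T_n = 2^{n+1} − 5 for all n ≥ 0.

Base case: T_0 = -3, and 2^{0+1} − 5 = 2 − 5 = -3.
Assume T_j = 2^{j+1} − 5 for some j ≥ 0.
Then T_{j+1} = 2T_j + 5 = 2·(2^{j+1} − 5) + 5 = 2^{j+2} − 10 + 5 = 2^{j+2} − 5.
This completes the inductive step, so T_n = 2^{n+1} − 5 for all n ≥ 0.

T_n = 2^{n+1} − 5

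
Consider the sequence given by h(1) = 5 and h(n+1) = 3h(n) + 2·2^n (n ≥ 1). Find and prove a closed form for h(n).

Claim: h(n) = 3·3^n − 2·2^n.

Base case: h(1) = 5, and 3·3^1 − 2·2^1 = 9 − 4 = 5.
Assume h(m) = 3·3^m − 2·2^m for some m ≥ 1.
Then h(m+1) = 3h(m) + 2·2^m = 3·(3·3^m − 2·2^m) + 2·2^m = 3·3^{m+1} − 6·2^m + 2·2^m = 3·3^{m+1} − 4·2^m = 3·3^{m+1} − 2·2^{m+1}.
This completes the inductive step, so h(n) = 3·3^n − 2·2^n for all n ≥ 1.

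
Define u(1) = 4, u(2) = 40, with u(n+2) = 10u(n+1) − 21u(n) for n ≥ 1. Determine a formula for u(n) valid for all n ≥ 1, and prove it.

Claim: u(n) = 7^n − 3^n.

Base cases: u(1) = 4 and 7^1 − 3^1 = 4; u(2) = 40 and 7^2 − 3^2 = 40.
Assume u(j) = 7^j − 3^j for all 1 ≤ j ≤ r, where r ≥ 2.
Then u(r+1) = 10u(r) − 21u(r−1) = 10·(7^r − 3^r) − 21·(7^{r−1} − 3^{r−1}) = (10·7 − 21)7^{r−1} − (10·3 − 21)3^{r−1} = 49·7^{r−1} − 9·3^{r−1} = 7^{r+1} − 3^{r+1}.
So the formula holds for r+1, and by strong induction u(n) = 7^n − 3^n for all n ≥ 1.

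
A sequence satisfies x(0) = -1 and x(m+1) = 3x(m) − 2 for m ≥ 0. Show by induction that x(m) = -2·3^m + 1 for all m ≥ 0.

Base case: x(0) = -1, and -2·3^0 + 1 = -2 + 1 = -1.
Assume x(j) = -2·3^j + 1 for some j ≥ 0.
Then x(j+1) = 3x(j) − 2 = 3·(-2·3^j + 1) − 2 = -6·3^j + 3 − 2 = -2·3^{j+1} + 1.
So the formula holds for j+1, and by induction x(m) = -2·3^m + 1 for all m ≥ 0.

x(m) = -2·3^m + 1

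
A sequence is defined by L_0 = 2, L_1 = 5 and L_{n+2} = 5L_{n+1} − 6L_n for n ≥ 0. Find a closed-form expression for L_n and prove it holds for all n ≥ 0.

Claim: L_n = 3^n + 2^n.

Base cases: L_0 = 2 and 3^0 + 2^0 = 2; L_1 = 5 and 3^1 + 2^1 = 5.
Assume L_i = 3^i + 2^i for all 0 ≤ i ≤ j, where j ≥ 1.
Then L_{j+1} = 5L_j − 6L_{j−1} = 5·(3^j + 2^j) − 6·(3^{j−1} + 2^{j−1}) = (5·3 − 6)3^{j−1} + (5·2 − 6)2^{j−1} = 9·3^{j−1} + 4·2^{j−1} = 3^{j+1} + 2^{j+1}.
Hence L_n = 3^n + 2^n for every n ≥ 0, by strong induction.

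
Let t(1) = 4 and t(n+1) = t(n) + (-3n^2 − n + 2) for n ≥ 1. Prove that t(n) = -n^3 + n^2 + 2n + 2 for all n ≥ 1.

Base case: t(1) = 4, and -1^3 + 1^2 + 2·1 + 2 = 4.
Assume t(m) = -m^3 + m^2 + 2m + 2.
Then t(m+1) = t(m) + (-3m^2 − m + 2) = (-m^3 + m^2 + 2m + 2) + (-3m^2 − m + 2) = -m^3 − 2m^2 + m + 4,
and -(m+1)^3 + (m+1)^2 + 2·(m+1) + 2 = -m^3 − 2m^2 + m + 4.
By induction, t(n) = -n^3 + n^2 + 2n + 2 for all n ≥ 1.

t(n) = -n^3 + n^2 + 2n + 2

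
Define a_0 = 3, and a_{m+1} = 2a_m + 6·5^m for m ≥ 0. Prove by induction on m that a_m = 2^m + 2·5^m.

Base case: a_0 = 3, and 2^0 + 2·5^0 = 1 + 2 = 3.
Assume a_k = 2^k + 2·5^k for some k ≥ 0.
Then a_{k+1} = 2a_k + 6·5^k = 2·(2^k + 2·5^k) + 6·5^k = 2^{k+1} + 4·5^k + 6·5^k = 2^{k+1} + 10·5^k = 2^{k+1} + 2·5^{k+1}.
This completes the inductive step, so a_m = 2^m + 2·5^m for all m ≥ 0.

a_m = 2^m + 2·5^m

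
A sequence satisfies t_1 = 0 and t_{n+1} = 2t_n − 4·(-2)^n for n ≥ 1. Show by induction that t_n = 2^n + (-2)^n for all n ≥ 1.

Base case: t_1 = 0, and 2^1 + (-2)^1 = 2 − 2 = 0.
Assume t_r = 2^r + (-2)^r for some r ≥ 1.
Then t_{r+1} = 2t_r − 4·(-2)^r = 2·(2^r + (-2)^r) − 4·(-2)^r = 2^{r+1} + 2·(-2)^r − 4·(-2)^r = 2^{r+1} − 2·(-2)^r = 2^{r+1} + (-2)^{r+1}.
By induction, t_n = 2^n + (-2)^n for all n ≥ 1.

t_n = 2^n + (-2)^n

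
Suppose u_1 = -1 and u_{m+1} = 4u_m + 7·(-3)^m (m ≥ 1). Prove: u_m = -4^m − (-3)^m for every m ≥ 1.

Base case: u_1 = -1, and -4^1 − (-3)^1 = -4 + 3 = -1.
Assume u_k = -4^k − (-3)^k for some k ≥ 1.
Then u_{k+1} = 4u_k + 7·(-3)^k = 4·(-4^k − (-3)^k) + 7·(-3)^k = -4^{k+1} − 4·(-3)^k + 7·(-3)^k = -4^{k+1} + 3·(-3)^k = -4^{k+1} − (-3)^{k+1}.
So the formula holds for k+1, and by induction u_m = -4^m − (-3)^m for all m ≥ 1.

u_m = -4^m − (-3)^m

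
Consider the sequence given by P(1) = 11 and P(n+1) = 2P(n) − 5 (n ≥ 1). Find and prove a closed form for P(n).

Claim: P(n) = 3·2^n + 5.

Base case: P(1) = 11, and 3·2^1 + 5 = 6 + 5 = 11.
Assume P(j) = 3·2^j + 5 for some j ≥ 1.
Then P(j+1) = 2P(j) − 5 = 2·(3·2^j + 5) − 5 = 6·2^j + 10 − 5 = 3·2^{j+1} + 5.
This completes the inductive step, so P(n) = 3·2^n + 5 for all n ≥ 1.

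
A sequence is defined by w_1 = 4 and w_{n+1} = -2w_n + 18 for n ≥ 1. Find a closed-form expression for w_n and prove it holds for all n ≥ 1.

Claim: w_n = (-2)^n + 6.

Base case: w_1 = 4, and (-2)^1 + 6 = -2 + 6 = 4.
Assume w_k = (-2)^k + 6 for some k ≥ 1.
Then w_{k+1} = -2w_k + 18 = -2·((-2)^k + 6) + 18 = -2·(-2)^k − 12 + 18 = (-2)^{k+1} + 6.
Hence w_n = (-2)^n + 6 for every n ≥ 1, by induction.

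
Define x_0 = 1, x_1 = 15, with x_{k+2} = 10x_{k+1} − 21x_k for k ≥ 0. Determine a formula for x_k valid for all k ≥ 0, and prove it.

Claim: x_k = 3·7^k − 2·3^k.

Base cases: x_0 = 1 and 3·7^0 − 2·3^0 = 1; x_1 = 15 and 3·7^1 − 2·3^1 = 15.
Assume x_j = 3·7^j − 2·3^j for all 0 ≤ j ≤ r, where r ≥ 1.
Then x_{r+1} = 10x_r − 21x_{r−1} = 10·(3·7^r − 2·3^r) − 21·(3·7^{r−1} − 2·3^{r−1}) = 3·(10·7 − 21)7^{r−1} − 2·(10·3 − 21)3^{r−1} = 147·7^{r−1} − 18·3^{r−1} = 3·7^{r+1} − 2·3^{r+1}.
This completes the inductive step, so x_k = 3·7^k − 2·3^k for all k ≥ 0.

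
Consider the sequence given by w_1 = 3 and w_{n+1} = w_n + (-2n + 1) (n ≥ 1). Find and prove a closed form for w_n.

Claim: w_n = -n^2 + 2n + 2.

Base case: w_1 = 3, and -1^2 + 2·1 + 2 = 3.
Assume w_k = -k^2 + 2k + 2.
Then w_{k+1} = w_k + (-2k + 1) = (-k^2 + 2k + 2) + (-2k + 1) = -k^2 + 3,
and -(k+1)^2 + 2·(k+1) + 2 = -k^2 + 3.
By induction, w_n = -n^2 + 2n + 2 for all n ≥ 1.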